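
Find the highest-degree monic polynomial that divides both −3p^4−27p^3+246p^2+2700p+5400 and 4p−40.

p−10

Apply the Euclidean algorithm:
  −3p^4−27p^3+246p^2+2700p+5400 = (−(3/4)p^3−(57/4)p^2−81p−135)(4p−40) + (0)
Last nonzero remainder: 4p−40. Dividing through by 4 gives the monic gcd p−10.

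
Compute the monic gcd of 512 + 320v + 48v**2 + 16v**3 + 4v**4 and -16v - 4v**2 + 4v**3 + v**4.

8 + 6v + v**2

Apply the Euclidean algorithm:
  4v**4 + 16v**3 + 48v**2 + 320v + 512 = (4)(v**4 + 4v**3 - 4v**2 - 16v) + (64v**2 + 384v + 512)
  v**4 + 4v**3 - 4v**2 - 16v = ((1/64)v**2 - (1/32)v)(64v**2 + 384v + 512) + (0)
Last nonzero remainder: 64v**2 + 384v + 512. Dividing through by 64 gives the monic gcd v**2 + 6v + 8.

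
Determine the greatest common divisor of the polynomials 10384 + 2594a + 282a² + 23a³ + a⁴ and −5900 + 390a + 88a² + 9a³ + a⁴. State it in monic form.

118 + 4a + a²

Apply the Euclidean algorithm:
  a⁴ + 23a³ + 282a² + 2594a + 10384 = (a⁴ + 9a³ + 88a² + 390a − 5900) + (14a³ + 194a² + 2204a + 16284)
  a⁴ + 9a³ + 88a² + 390a − 5900 = ((1/14)a − 17/49)(14a³ + 194a² + 2204a + 16284) + (−(104/49)a² − (416/49)a − 12272/49)
  14a³ + 194a² + 2204a + 16284 = (−(343/52)a − 3381/52)(−(104/49)a² − (416/49)a − 12272/49) + (0)
Last nonzero remainder: −(104/49)a² − (416/49)a − 12272/49. Dividing through by −104/49 gives the monic gcd a² + 4a + 118.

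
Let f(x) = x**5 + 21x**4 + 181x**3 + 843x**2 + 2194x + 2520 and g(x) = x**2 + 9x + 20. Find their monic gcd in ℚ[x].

Apply the Euclidean algorithm:
  x**5 + 21x**4 + 181x**3 + 843x**2 + 2194x + 2520 = (x**3 + 12x**2 + 53x + 126)(x**2 + 9x + 20) + (0)
The last nonzero remainder x**2 + 9x + 20 is already monic.

x**2 + 9x + 20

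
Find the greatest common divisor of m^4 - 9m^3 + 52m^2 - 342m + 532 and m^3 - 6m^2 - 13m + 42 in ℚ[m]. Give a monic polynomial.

m^2 - 9m + 14

Repeated division with remainder:
  m^4 - 9m^3 + 52m^2 - 342m + 532 = (m - 3)(m^3 - 6m^2 - 13m + 42) + (47m^2 - 423m + 658)
  m^3 - 6m^2 - 13m + 42 = ((1/47)m + 3/47)(47m^2 - 423m + 658) + (0)
Last nonzero remainder: 47m^2 - 423m + 658. Dividing through by 47 gives the monic gcd m^2 - 9m + 14.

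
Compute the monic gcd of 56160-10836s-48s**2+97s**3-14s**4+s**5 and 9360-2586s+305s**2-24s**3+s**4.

-1170+177s-16s**2+s**3

Repeated division with remainder:
  s**5-14s**4+97s**3-48s**2-10836s+56160 = (s+10)(s**4-24s**3+305s**2-2586s+9360) + (32s**3-512s**2+5664s-37440)
  s**4-24s**3+305s**2-2586s+9360 = ((1/32)s-1/4)(32s**3-512s**2+5664s-37440) + (0)
Last nonzero remainder: 32s**3-512s**2+5664s-37440. Dividing through by 32 gives the monic gcd s**3-16s**2+177s-1170.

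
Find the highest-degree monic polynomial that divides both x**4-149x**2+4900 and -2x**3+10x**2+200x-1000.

x**2-100

By polynomial division,
  x**4-149x**2+4900 = (-(1/2)x-5/2)(-2x**3+10x**2+200x-1000) + (-24x**2+2400)
  -2x**3+10x**2+200x-1000 = ((1/12)x-5/12)(-24x**2+2400) + (0)
Last nonzero remainder: -24x**2+2400. Dividing through by -24 gives the monic gcd x**2-100.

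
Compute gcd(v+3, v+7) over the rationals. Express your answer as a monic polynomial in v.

Euclidean algorithm in ℚ[v]:
  v+3 = (v+7) + (-4)
  v+7 = (-(1/4)v-7/4)(-4) + (0)
The last nonzero remainder is the constant -4, so the polynomials are coprime and gcd = 1.

1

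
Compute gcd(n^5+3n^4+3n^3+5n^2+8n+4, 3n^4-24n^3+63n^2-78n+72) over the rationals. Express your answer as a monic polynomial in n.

n^2-n+2

Euclidean algorithm in ℚ[n]:
  n^5+3n^4+3n^3+5n^2+8n+4 = ((1/3)n+11/3)(3n^4-24n^3+63n^2-78n+72) + (70n^3-200n^2+270n-260)
  3n^4-24n^3+63n^2-78n+72 = ((3/70)n-54/245)(70n^3-200n^2+270n-260) + ((360/49)n^2-(360/49)n+720/49)
  70n^3-200n^2+270n-260 = ((343/36)n-637/36)((360/49)n^2-(360/49)n+720/49) + (0)
Last nonzero remainder: (360/49)n^2-(360/49)n+720/49. Dividing through by 360/49 gives the monic gcd n^2-n+2.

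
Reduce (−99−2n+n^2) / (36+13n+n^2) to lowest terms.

Apply the Euclidean algorithm:
  n^2−2n−99 = (n^2+13n+36) + (−15n−135)
  n^2+13n+36 = (−(1/15)n−4/15)(−15n−135) + (0)
Last nonzero remainder: −15n−135. Dividing through by −15 gives the monic gcd n+9.
Cancel n+9 from numerator and denominator to get the reduced form.

(−11+n)/(4+n)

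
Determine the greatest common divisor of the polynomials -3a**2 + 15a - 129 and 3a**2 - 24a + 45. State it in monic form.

1

Repeated division with remainder:
  -3a**2 + 15a - 129 = (-1)(3a**2 - 24a + 45) + (-9a - 84)
  3a**2 - 24a + 45 = (-(1/3)a + 52/9)(-9a - 84) + (1591/3)
  -9a - 84 = (-(27/1591)a - 252/1591)(1591/3) + (0)
The last nonzero remainder is the constant 1591/3, so the polynomials are coprime and gcd = 1.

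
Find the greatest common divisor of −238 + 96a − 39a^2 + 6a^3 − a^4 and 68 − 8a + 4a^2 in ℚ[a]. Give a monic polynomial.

17 − 2a + a^2

By polynomial division,
  −a^4 + 6a^3 − 39a^2 + 96a − 238 = (−(1/4)a^2 + a − 7/2)(4a^2 − 8a + 68) + (0)
Last nonzero remainder: 4a^2 − 8a + 68. Dividing through by 4 gives the monic gcd a^2 − 2a + 17.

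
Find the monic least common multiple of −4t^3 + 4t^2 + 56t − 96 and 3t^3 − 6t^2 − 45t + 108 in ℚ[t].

t^4 − 4t^3 − 11t^2 + 66t − 72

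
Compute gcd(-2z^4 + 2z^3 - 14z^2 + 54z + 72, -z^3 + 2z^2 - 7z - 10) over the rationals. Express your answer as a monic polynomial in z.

z + 1

By polynomial division,
  -2z^4 + 2z^3 - 14z^2 + 54z + 72 = (2z + 2)(-z^3 + 2z^2 - 7z - 10) + (-4z^2 + 88z + 92)
  -z^3 + 2z^2 - 7z - 10 = ((1/4)z + 5)(-4z^2 + 88z + 92) + (-470z - 470)
  -4z^2 + 88z + 92 = ((2/235)z - 46/235)(-470z - 470) + (0)
Last nonzero remainder: -470z - 470. Dividing through by -470 gives the monic gcd z + 1.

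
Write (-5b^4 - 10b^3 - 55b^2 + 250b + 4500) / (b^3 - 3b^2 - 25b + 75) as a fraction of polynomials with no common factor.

By polynomial division,
  -5b^4 - 10b^3 - 55b^2 + 250b + 4500 = (-5b - 25)(b^3 - 3b^2 - 25b + 75) + (-255b^2 + 6375)
  b^3 - 3b^2 - 25b + 75 = (-(1/255)b + 1/85)(-255b^2 + 6375) + (0)
Last nonzero remainder: -255b^2 + 6375. Dividing through by -255 gives the monic gcd b^2 - 25.
Cancel b^2 - 25 from numerator and denominator to get the reduced form.

(-5b^2 - 10b - 180)/(b - 3)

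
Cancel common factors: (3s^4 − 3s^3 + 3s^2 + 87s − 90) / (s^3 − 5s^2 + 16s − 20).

Repeated division with remainder:
  3s^4 − 3s^3 + 3s^2 + 87s − 90 = (3s + 12)(s^3 − 5s^2 + 16s − 20) + (15s^2 − 45s + 150)
  s^3 − 5s^2 + 16s − 20 = ((1/15)s − 2/15)(15s^2 − 45s + 150) + (0)
Last nonzero remainder: 15s^2 − 45s + 150. Dividing through by 15 gives the monic gcd s^2 − 3s + 10.
Cancel s^2 − 3s + 10 from numerator and denominator to get the reduced form.

(3s^2 + 6s − 9)/(s − 2)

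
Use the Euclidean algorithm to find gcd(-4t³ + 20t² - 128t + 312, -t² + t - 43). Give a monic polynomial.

By polynomial division,
  -4t³ + 20t² - 128t + 312 = (4t - 16)(-t² + t - 43) + (60t - 376)
  -t² + t - 43 = (-(1/60)t - 79/900)(60t - 376) + (-17101/225)
  60t - 376 = (-(13500/17101)t + 84600/17101)(-17101/225) + (0)
The last nonzero remainder is the constant -17101/225, so the polynomials are coprime and gcd = 1.

1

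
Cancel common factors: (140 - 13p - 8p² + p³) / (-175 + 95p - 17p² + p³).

(4 + p)/(-5 + p)

Repeated division with remainder:
  p³ - 8p² - 13p + 140 = (p³ - 17p² + 95p - 175) + (9p² - 108p + 315)
  p³ - 17p² + 95p - 175 = ((1/9)p - 5/9)(9p² - 108p + 315) + (0)
Last nonzero remainder: 9p² - 108p + 315. Dividing through by 9 gives the monic gcd p² - 12p + 35.
Cancel p² - 12p + 35 from numerator and denominator to get the reduced form.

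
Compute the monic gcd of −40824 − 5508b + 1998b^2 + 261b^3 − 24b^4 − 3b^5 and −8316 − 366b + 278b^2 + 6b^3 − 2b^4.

−378 − 51b + 8b^2 + b^3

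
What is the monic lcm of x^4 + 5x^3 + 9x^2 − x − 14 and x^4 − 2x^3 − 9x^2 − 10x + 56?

x^6 − x^5 − 13x^4 − 15x^3 + 64x^2 + 76x − 112

By polynomial division,
  x^4 + 5x^3 + 9x^2 − x − 14 = (x^4 − 2x^3 − 9x^2 − 10x + 56) + (7x^3 + 18x^2 + 9x − 70)
  x^4 − 2x^3 − 9x^2 − 10x + 56 = ((1/7)x − 32/49)(7x^3 + 18x^2 + 9x − 70) + ((72/49)x^2 + (288/49)x + 72/7)
  7x^3 + 18x^2 + 9x − 70 = ((343/72)x − 245/36)((72/49)x^2 + (288/49)x + 72/7) + (0)
Last nonzero remainder: (72/49)x^2 + (288/49)x + 72/7. Dividing through by 72/49 gives the monic gcd x^2 + 4x + 7.
Then lcm(f, g) = f·g / gcd(f, g); expanding and making the result monic gives the answer.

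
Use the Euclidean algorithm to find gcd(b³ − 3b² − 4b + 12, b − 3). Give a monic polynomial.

b − 3

Euclidean algorithm in ℚ[b]:
  b³ − 3b² − 4b + 12 = (b² − 4)(b − 3) + (0)
The last nonzero remainder b − 3 is already monic.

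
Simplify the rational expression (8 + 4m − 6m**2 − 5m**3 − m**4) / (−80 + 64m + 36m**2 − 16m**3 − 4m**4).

(4 + 4m + m**2)/(−40 + 12m + 4m**2)

Apply the Euclidean algorithm:
  −m**4 − 5m**3 − 6m**2 + 4m + 8 = (1/4)(−4m**4 − 16m**3 + 36m**2 + 64m − 80) + (−m**3 − 15m**2 − 12m + 28)
  −4m**4 − 16m**3 + 36m**2 + 64m − 80 = (4m − 44)(−m**3 − 15m**2 − 12m + 28) + (−576m**2 − 576m + 1152)
  −m**3 − 15m**2 − 12m + 28 = ((1/576)m + 7/288)(−576m**2 − 576m + 1152) + (0)
Last nonzero remainder: −576m**2 − 576m + 1152. Dividing through by −576 gives the monic gcd m**2 + m − 2.
Cancel m**2 + m − 2 from numerator and denominator to get the reduced form.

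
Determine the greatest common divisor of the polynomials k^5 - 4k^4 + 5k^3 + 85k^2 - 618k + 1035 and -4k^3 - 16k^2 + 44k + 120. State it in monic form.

Apply the Euclidean algorithm:
  k^5 - 4k^4 + 5k^3 + 85k^2 - 618k + 1035 = (-(1/4)k^2 + 2k - 12)(-4k^3 - 16k^2 + 44k + 120) + (-165k^2 - 330k + 2475)
  -4k^3 - 16k^2 + 44k + 120 = ((4/165)k + 8/165)(-165k^2 - 330k + 2475) + (0)
Last nonzero remainder: -165k^2 - 330k + 2475. Dividing through by -165 gives the monic gcd k^2 + 2k - 15.

k^2 + 2k - 15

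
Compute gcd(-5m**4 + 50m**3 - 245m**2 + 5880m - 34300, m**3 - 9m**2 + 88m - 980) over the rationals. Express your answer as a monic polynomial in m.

Apply the Euclidean algorithm:
  -5m**4 + 50m**3 - 245m**2 + 5880m - 34300 = (-5m + 5)(m**3 - 9m**2 + 88m - 980) + (240m**2 + 540m - 29400)
  m**3 - 9m**2 + 88m - 980 = ((1/240)m - 3/64)(240m**2 + 540m - 29400) + ((3773/16)m - 18865/8)
  240m**2 + 540m - 29400 = ((3840/3773)m + 960/77)((3773/16)m - 18865/8) + (0)
Last nonzero remainder: (3773/16)m - 18865/8. Dividing through by 3773/16 gives the monic gcd m - 10.

m - 10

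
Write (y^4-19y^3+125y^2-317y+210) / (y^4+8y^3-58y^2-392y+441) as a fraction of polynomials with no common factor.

(y^2-11y+30)/(y^2+16y+63)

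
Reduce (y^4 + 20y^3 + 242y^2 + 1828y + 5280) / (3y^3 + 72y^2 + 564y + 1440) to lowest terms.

(y^2 + 6y + 110)/(3y + 30)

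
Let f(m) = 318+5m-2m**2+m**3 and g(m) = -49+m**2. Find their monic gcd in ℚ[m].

1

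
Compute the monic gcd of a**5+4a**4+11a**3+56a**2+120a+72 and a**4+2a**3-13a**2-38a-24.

a**3+6a**2+11a+6

Euclidean algorithm in ℚ[a]:
  a**5+4a**4+11a**3+56a**2+120a+72 = (a+2)(a**4+2a**3-13a**2-38a-24) + (20a**3+120a**2+220a+120)
  a**4+2a**3-13a**2-38a-24 = ((1/20)a-1/5)(20a**3+120a**2+220a+120) + (0)
Last nonzero remainder: 20a**3+120a**2+220a+120. Dividing through by 20 gives the monic gcd a**3+6a**2+11a+6.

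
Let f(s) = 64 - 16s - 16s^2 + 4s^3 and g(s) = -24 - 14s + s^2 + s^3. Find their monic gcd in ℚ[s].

By polynomial division,
  4s^3 - 16s^2 - 16s + 64 = (4)(s^3 + s^2 - 14s - 24) + (-20s^2 + 40s + 160)
  s^3 + s^2 - 14s - 24 = (-(1/20)s - 3/20)(-20s^2 + 40s + 160) + (0)
Last nonzero remainder: -20s^2 + 40s + 160. Dividing through by -20 gives the monic gcd s^2 - 2s - 8.

-8 - 2s + s^2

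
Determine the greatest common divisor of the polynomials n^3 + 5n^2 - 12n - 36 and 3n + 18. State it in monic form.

Apply the Euclidean algorithm:
  n^3 + 5n^2 - 12n - 36 = ((1/3)n^2 - (1/3)n - 2)(3n + 18) + (0)
Last nonzero remainder: 3n + 18. Dividing through by 3 gives the monic gcd n + 6.

n + 6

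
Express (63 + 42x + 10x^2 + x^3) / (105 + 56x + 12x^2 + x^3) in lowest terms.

(3 + x)/(5 + x)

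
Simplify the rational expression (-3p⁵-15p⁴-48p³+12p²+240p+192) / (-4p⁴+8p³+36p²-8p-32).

Repeated division with remainder:
  -3p⁵-15p⁴-48p³+12p²+240p+192 = ((3/4)p+21/4)(-4p⁴+8p³+36p²-8p-32) + (-117p³-171p²+306p+360)
  -4p⁴+8p³+36p²-8p-32 = ((4/117)p-20/169)(-117p³-171p²+306p+360) + ((896/169)p²+(2688/169)p+1792/169)
  -117p³-171p²+306p+360 = (-(19773/896)p+7605/224)((896/169)p²+(2688/169)p+1792/169) + (0)
Last nonzero remainder: (896/169)p²+(2688/169)p+1792/169. Dividing through by 896/169 gives the monic gcd p²+3p+2.
Cancel p²+3p+2 from numerator and denominator to get the reduced form.

(3p³+6p²+24p-96)/(4p²-20p+16)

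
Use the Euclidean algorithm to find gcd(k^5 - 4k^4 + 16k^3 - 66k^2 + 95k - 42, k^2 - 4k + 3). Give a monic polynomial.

Apply the Euclidean algorithm:
  k^5 - 4k^4 + 16k^3 - 66k^2 + 95k - 42 = (k^3 + 13k - 14)(k^2 - 4k + 3) + (0)
The last nonzero remainder k^2 - 4k + 3 is already monic.

k^2 - 4k + 3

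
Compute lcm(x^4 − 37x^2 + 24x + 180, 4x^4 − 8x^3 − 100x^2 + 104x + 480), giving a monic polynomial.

Apply the Euclidean algorithm:
  x^4 − 37x^2 + 24x + 180 = (1/4)(4x^4 − 8x^3 − 100x^2 + 104x + 480) + (2x^3 − 12x^2 − 2x + 60)
  4x^4 − 8x^3 − 100x^2 + 104x + 480 = (2x + 8)(2x^3 − 12x^2 − 2x + 60) + (0)
Last nonzero remainder: 2x^3 − 12x^2 − 2x + 60. Dividing through by 2 gives the monic gcd x^3 − 6x^2 − x + 30.
Then lcm(f, g) = f·g / gcd(f, g); expanding and making the result monic gives the answer.

x^5 + 4x^4 − 37x^3 − 124x^2 + 276x + 720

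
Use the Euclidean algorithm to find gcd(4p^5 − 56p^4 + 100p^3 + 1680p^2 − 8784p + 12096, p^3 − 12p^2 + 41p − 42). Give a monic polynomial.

p^2 − 10p + 21

By polynomial division,
  4p^5 − 56p^4 + 100p^3 + 1680p^2 − 8784p + 12096 = (4p^2 − 8p − 160)(p^3 − 12p^2 + 41p − 42) + (256p^2 − 2560p + 5376)
  p^3 − 12p^2 + 41p − 42 = ((1/256)p − 1/128)(256p^2 − 2560p + 5376) + (0)
Last nonzero remainder: 256p^2 − 2560p + 5376. Dividing through by 256 gives the monic gcd p^2 − 10p + 21.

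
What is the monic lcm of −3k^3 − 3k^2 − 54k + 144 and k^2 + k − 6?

Euclidean algorithm in ℚ[k]:
  −3k^3 − 3k^2 − 54k + 144 = (−3k)(k^2 + k − 6) + (−72k + 144)
  k^2 + k − 6 = (−(1/72)k − 1/24)(−72k + 144) + (0)
Last nonzero remainder: −72k + 144. Dividing through by −72 gives the monic gcd k − 2.
Then lcm(f, g) = f·g / gcd(f, g); expanding and making the result monic gives the answer.

k^4 + 4k^3 + 21k^2 + 6k − 144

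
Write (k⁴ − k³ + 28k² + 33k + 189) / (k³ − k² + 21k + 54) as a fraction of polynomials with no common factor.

Apply the Euclidean algorithm:
  k⁴ − k³ + 28k² + 33k + 189 = (k)(k³ − k² + 21k + 54) + (7k² − 21k + 189)
  k³ − k² + 21k + 54 = ((1/7)k + 2/7)(7k² − 21k + 189) + (0)
Last nonzero remainder: 7k² − 21k + 189. Dividing through by 7 gives the monic gcd k² − 3k + 27.
Cancel k² − 3k + 27 from numerator and denominator to get the reduced form.

(k² + 2k + 7)/(k + 2)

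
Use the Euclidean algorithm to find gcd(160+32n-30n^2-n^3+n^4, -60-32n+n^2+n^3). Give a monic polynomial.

Euclidean algorithm in ℚ[n]:
  n^4-n^3-30n^2+32n+160 = (n-2)(n^3+n^2-32n-60) + (4n^2+28n+40)
  n^3+n^2-32n-60 = ((1/4)n-3/2)(4n^2+28n+40) + (0)
Last nonzero remainder: 4n^2+28n+40. Dividing through by 4 gives the monic gcd n^2+7n+10.

10+7n+n^2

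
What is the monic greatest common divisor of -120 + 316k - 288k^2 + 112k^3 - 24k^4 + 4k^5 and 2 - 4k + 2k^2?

1 - 2k + k^2

Repeated division with remainder:
  4k^5 - 24k^4 + 112k^3 - 288k^2 + 316k - 120 = (2k^3 - 8k^2 + 38k - 60)(2k^2 - 4k + 2) + (0)
Last nonzero remainder: 2k^2 - 4k + 2. Dividing through by 2 gives the monic gcd k^2 - 2k + 1.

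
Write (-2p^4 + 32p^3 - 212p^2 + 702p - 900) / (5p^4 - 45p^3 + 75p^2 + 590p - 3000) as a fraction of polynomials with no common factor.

(-2p + 6)/(5p + 20)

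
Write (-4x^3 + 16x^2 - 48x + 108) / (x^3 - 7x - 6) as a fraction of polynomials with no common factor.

Repeated division with remainder:
  -4x^3 + 16x^2 - 48x + 108 = (-4)(x^3 - 7x - 6) + (16x^2 - 76x + 84)
  x^3 - 7x - 6 = ((1/16)x + 19/64)(16x^2 - 76x + 84) + ((165/16)x - 495/16)
  16x^2 - 76x + 84 = ((256/165)x - 448/165)((165/16)x - 495/16) + (0)
Last nonzero remainder: (165/16)x - 495/16. Dividing through by 165/16 gives the monic gcd x - 3.
Cancel x - 3 from numerator and denominator to get the reduced form.

(-4x^2 + 4x - 36)/(x^2 + 3x + 2)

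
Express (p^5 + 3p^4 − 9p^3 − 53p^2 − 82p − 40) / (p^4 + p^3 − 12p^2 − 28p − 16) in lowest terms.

(p^2 + 4p + 5)/(p + 2)

Euclidean algorithm in ℚ[p]:
  p^5 + 3p^4 − 9p^3 − 53p^2 − 82p − 40 = (p + 2)(p^4 + p^3 − 12p^2 − 28p − 16) + (p^3 − p^2 − 10p − 8)
  p^4 + p^3 − 12p^2 − 28p − 16 = (p + 2)(p^3 − p^2 − 10p − 8) + (0)
The last nonzero remainder p^3 − p^2 − 10p − 8 is already monic.
Cancel p^3 − p^2 − 10p − 8 from numerator and denominator to get the reduced form.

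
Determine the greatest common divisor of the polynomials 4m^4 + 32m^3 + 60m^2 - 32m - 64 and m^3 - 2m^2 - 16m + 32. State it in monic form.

Repeated division with remainder:
  4m^4 + 32m^3 + 60m^2 - 32m - 64 = (4m + 40)(m^3 - 2m^2 - 16m + 32) + (204m^2 + 480m - 1344)
  m^3 - 2m^2 - 16m + 32 = ((1/204)m - 37/1734)(204m^2 + 480m - 1344) + ((240/289)m + 960/289)
  204m^2 + 480m - 1344 = ((4913/20)m - 2023/5)((240/289)m + 960/289) + (0)
Last nonzero remainder: (240/289)m + 960/289. Dividing through by 240/289 gives the monic gcd m + 4.

m + 4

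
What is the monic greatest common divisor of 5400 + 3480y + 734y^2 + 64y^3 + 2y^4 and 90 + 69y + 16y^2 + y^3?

Apply the Euclidean algorithm:
  2y^4 + 64y^3 + 734y^2 + 3480y + 5400 = (2y + 32)(y^3 + 16y^2 + 69y + 90) + (84y^2 + 1092y + 2520)
  y^3 + 16y^2 + 69y + 90 = ((1/84)y + 1/28)(84y^2 + 1092y + 2520) + (0)
Last nonzero remainder: 84y^2 + 1092y + 2520. Dividing through by 84 gives the monic gcd y^2 + 13y + 30.

30 + 13y + y^2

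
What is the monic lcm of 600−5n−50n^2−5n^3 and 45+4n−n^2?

Repeated division with remainder:
  −5n^3−50n^2−5n+600 = (5n+70)(−n^2+4n+45) + (−510n−2550)
  −n^2+4n+45 = ((1/510)n−3/170)(−510n−2550) + (0)
Last nonzero remainder: −510n−2550. Dividing through by −510 gives the monic gcd n+5.
Then lcm(f, g) = f·g / gcd(f, g); expanding and making the result monic gives the answer.

1080−129n−89n^2+n^3+n^4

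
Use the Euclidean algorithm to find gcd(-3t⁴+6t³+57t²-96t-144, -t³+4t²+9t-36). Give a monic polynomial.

Repeated division with remainder:
  -3t⁴+6t³+57t²-96t-144 = (3t+6)(-t³+4t²+9t-36) + (6t²-42t+72)
  -t³+4t²+9t-36 = (-(1/6)t-1/2)(6t²-42t+72) + (0)
Last nonzero remainder: 6t²-42t+72. Dividing through by 6 gives the monic gcd t²-7t+12.

t²-7t+12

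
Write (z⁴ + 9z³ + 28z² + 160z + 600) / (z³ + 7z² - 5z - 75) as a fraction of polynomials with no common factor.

By polynomial division,
  z⁴ + 9z³ + 28z² + 160z + 600 = (z + 2)(z³ + 7z² - 5z - 75) + (19z² + 245z + 750)
  z³ + 7z² - 5z - 75 = ((1/19)z - 112/361)(19z² + 245z + 750) + ((11385/361)z + 56925/361)
  19z² + 245z + 750 = ((6859/11385)z + 3610/759)((11385/361)z + 56925/361) + (0)
Last nonzero remainder: (11385/361)z + 56925/361. Dividing through by 11385/361 gives the monic gcd z + 5.
Cancel z + 5 from numerator and denominator to get the reduced form.

(z³ + 4z² + 8z + 120)/(z² + 2z - 15)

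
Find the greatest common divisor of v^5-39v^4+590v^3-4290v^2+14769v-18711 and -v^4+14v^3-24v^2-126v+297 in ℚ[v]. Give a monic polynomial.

v^2-14v+33

By polynomial division,
  v^5-39v^4+590v^3-4290v^2+14769v-18711 = (-v+25)(-v^4+14v^3-24v^2-126v+297) + (216v^3-3816v^2+18216v-26136)
  -v^4+14v^3-24v^2-126v+297 = (-(1/216)v-11/648)(216v^3-3816v^2+18216v-26136) + (-(40/9)v^2+(560/9)v-440/3)
  216v^3-3816v^2+18216v-26136 = (-(243/5)v+891/5)(-(40/9)v^2+(560/9)v-440/3) + (0)
Last nonzero remainder: -(40/9)v^2+(560/9)v-440/3. Dividing through by -40/9 gives the monic gcd v^2-14v+33.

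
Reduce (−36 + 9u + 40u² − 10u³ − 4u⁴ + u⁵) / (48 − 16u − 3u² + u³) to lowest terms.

Apply the Euclidean algorithm:
  u⁵ − 4u⁴ − 10u³ + 40u² + 9u − 36 = (u² − u + 3)(u³ − 3u² − 16u + 48) + (−15u² + 105u − 180)
  u³ − 3u² − 16u + 48 = (−(1/15)u − 4/15)(−15u² + 105u − 180) + (0)
Last nonzero remainder: −15u² + 105u − 180. Dividing through by −15 gives the monic gcd u² − 7u + 12.
Cancel u² − 7u + 12 from numerator and denominator to get the reduced form.

(−3 − u + 3u² + u³)/(4 + u)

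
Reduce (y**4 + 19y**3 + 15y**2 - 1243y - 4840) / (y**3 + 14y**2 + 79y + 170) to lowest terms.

(y**3 + 14y**2 - 55y - 968)/(y**2 + 9y + 34)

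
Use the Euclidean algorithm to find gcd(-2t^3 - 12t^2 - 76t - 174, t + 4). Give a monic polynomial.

1

Euclidean algorithm in ℚ[t]:
  -2t^3 - 12t^2 - 76t - 174 = (-2t^2 - 4t - 60)(t + 4) + (66)
  t + 4 = ((1/66)t + 2/33)(66) + (0)
The last nonzero remainder is the constant 66, so the polynomials are coprime and gcd = 1.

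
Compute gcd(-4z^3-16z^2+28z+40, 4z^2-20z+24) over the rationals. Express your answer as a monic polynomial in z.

z-2

Euclidean algorithm in ℚ[z]:
  -4z^3-16z^2+28z+40 = (-z-9)(4z^2-20z+24) + (-128z+256)
  4z^2-20z+24 = (-(1/32)z+3/32)(-128z+256) + (0)
Last nonzero remainder: -128z+256. Dividing through by -128 gives the monic gcd z-2.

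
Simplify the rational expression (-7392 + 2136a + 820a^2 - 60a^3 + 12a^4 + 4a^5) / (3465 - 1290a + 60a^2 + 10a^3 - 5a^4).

(32 - 8a - 4a^2)/(-15 + 5a)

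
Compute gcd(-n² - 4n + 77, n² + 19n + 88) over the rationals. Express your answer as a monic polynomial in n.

Euclidean algorithm in ℚ[n]:
  -n² - 4n + 77 = (-1)(n² + 19n + 88) + (15n + 165)
  n² + 19n + 88 = ((1/15)n + 8/15)(15n + 165) + (0)
Last nonzero remainder: 15n + 165. Dividing through by 15 gives the monic gcd n + 11.

n + 11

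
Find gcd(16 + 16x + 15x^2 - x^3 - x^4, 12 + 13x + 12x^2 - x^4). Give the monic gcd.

-4 - 3x - 3x^2 + x^3

Repeated division with remainder:
  -x^4 - x^3 + 15x^2 + 16x + 16 = (-x^4 + 12x^2 + 13x + 12) + (-x^3 + 3x^2 + 3x + 4)
  -x^4 + 12x^2 + 13x + 12 = (x + 3)(-x^3 + 3x^2 + 3x + 4) + (0)
Last nonzero remainder: -x^3 + 3x^2 + 3x + 4. Dividing through by -1 gives the monic gcd x^3 - 3x^2 - 3x - 4.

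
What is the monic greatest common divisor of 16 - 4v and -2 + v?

By polynomial division,
  -4v + 16 = (-4)(v - 2) + (8)
  v - 2 = ((1/8)v - 1/4)(8) + (0)
The last nonzero remainder is the constant 8, so the polynomials are coprime and gcd = 1.

1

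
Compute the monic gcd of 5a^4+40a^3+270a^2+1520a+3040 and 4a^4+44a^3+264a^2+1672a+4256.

Euclidean algorithm in ℚ[a]:
  5a^4+40a^3+270a^2+1520a+3040 = (5/4)(4a^4+44a^3+264a^2+1672a+4256) + (−15a^3−60a^2−570a−2280)
  4a^4+44a^3+264a^2+1672a+4256 = (−(4/15)a−28/15)(−15a^3−60a^2−570a−2280) + (0)
Last nonzero remainder: −15a^3−60a^2−570a−2280. Dividing through by −15 gives the monic gcd a^3+4a^2+38a+152.

a^3+4a^2+38a+152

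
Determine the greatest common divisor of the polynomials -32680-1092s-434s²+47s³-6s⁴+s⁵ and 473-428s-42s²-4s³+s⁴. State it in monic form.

43+8s+s²

Repeated division with remainder:
  s⁵-6s⁴+47s³-434s²-1092s-32680 = (s-2)(s⁴-4s³-42s²-428s+473) + (81s³-90s²-2421s-31734)
  s⁴-4s³-42s²-428s+473 = ((1/81)s-26/729)(81s³-90s²-2421s-31734) + (-(1241/81)s²-(9928/81)s-53363/81)
  81s³-90s²-2421s-31734 = (-(6561/1241)s+59778/1241)(-(1241/81)s²-(9928/81)s-53363/81) + (0)
Last nonzero remainder: -(1241/81)s²-(9928/81)s-53363/81. Dividing through by -1241/81 gives the monic gcd s²+8s+43.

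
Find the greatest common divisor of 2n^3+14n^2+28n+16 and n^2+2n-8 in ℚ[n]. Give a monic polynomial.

n+4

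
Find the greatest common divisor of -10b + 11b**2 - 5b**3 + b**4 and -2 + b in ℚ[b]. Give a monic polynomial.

-2 + b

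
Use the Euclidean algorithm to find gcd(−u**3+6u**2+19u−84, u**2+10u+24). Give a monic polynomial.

u+4

Euclidean algorithm in ℚ[u]:
  −u**3+6u**2+19u−84 = (−u+16)(u**2+10u+24) + (−117u−468)
  u**2+10u+24 = (−(1/117)u−2/39)(−117u−468) + (0)
Last nonzero remainder: −117u−468. Dividing through by −117 gives the monic gcd u+4.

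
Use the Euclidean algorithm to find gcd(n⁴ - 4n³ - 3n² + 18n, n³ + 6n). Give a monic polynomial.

Repeated division with remainder:
  n⁴ - 4n³ - 3n² + 18n = (n - 4)(n³ + 6n) + (-9n² + 42n)
  n³ + 6n = (-(1/9)n - 14/27)(-9n² + 42n) + ((250/9)n)
  -9n² + 42n = (-(81/250)n + 189/125)((250/9)n) + (0)
Last nonzero remainder: (250/9)n. Dividing through by 250/9 gives the monic gcd n.

n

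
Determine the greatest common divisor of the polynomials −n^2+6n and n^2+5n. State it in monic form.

n

Apply the Euclidean algorithm:
  −n^2+6n = (−1)(n^2+5n) + (11n)
  n^2+5n = ((1/11)n+5/11)(11n) + (0)
Last nonzero remainder: 11n. Dividing through by 11 gives the monic gcd n.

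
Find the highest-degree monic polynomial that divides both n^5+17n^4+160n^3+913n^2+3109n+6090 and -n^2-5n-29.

By polynomial division,
  n^5+17n^4+160n^3+913n^2+3109n+6090 = (-n^3-12n^2-71n-210)(-n^2-5n-29) + (0)
Last nonzero remainder: -n^2-5n-29. Dividing through by -1 gives the monic gcd n^2+5n+29.

n^2+5n+29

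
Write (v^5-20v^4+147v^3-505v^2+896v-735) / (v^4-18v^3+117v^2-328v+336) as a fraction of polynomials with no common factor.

(v^3-10v^2+26v-35)/(v^2-8v+16)

Repeated division with remainder:
  v^5-20v^4+147v^3-505v^2+896v-735 = (v-2)(v^4-18v^3+117v^2-328v+336) + (-6v^3+57v^2-96v-63)
  v^4-18v^3+117v^2-328v+336 = (-(1/6)v+17/12)(-6v^3+57v^2-96v-63) + ((81/4)v^2-(405/2)v+1701/4)
  -6v^3+57v^2-96v-63 = (-(8/27)v-4/27)((81/4)v^2-(405/2)v+1701/4) + (0)
Last nonzero remainder: (81/4)v^2-(405/2)v+1701/4. Dividing through by 81/4 gives the monic gcd v^2-10v+21.
Cancel v^2-10v+21 from numerator and denominator to get the reduced form.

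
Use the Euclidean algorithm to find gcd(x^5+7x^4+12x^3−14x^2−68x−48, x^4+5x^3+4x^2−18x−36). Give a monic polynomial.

Euclidean algorithm in ℚ[x]:
  x^5+7x^4+12x^3−14x^2−68x−48 = (x+2)(x^4+5x^3+4x^2−18x−36) + (−2x^3−4x^2+4x+24)
  x^4+5x^3+4x^2−18x−36 = (−(1/2)x−3/2)(−2x^3−4x^2+4x+24) + (0)
Last nonzero remainder: −2x^3−4x^2+4x+24. Dividing through by −2 gives the monic gcd x^3+2x^2−2x−12.

x^3+2x^2−2x−12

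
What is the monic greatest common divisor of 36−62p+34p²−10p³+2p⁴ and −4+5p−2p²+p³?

−1+p

Euclidean algorithm in ℚ[p]:
  2p⁴−10p³+34p²−62p+36 = (2p−6)(p³−2p²+5p−4) + (12p²−24p+12)
  p³−2p²+5p−4 = ((1/12)p)(12p²−24p+12) + (4p−4)
  12p²−24p+12 = (3p−3)(4p−4) + (0)
Last nonzero remainder: 4p−4. Dividing through by 4 gives the monic gcd p−1.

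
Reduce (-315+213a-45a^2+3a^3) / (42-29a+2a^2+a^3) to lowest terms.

(105-36a+3a^2)/(-14+5a+a^2)

By polynomial division,
  3a^3-45a^2+213a-315 = (3)(a^3+2a^2-29a+42) + (-51a^2+300a-441)
  a^3+2a^2-29a+42 = (-(1/51)a-134/867)(-51a^2+300a-441) + ((2520/289)a-7560/289)
  -51a^2+300a-441 = (-(4913/840)a+2023/120)((2520/289)a-7560/289) + (0)
Last nonzero remainder: (2520/289)a-7560/289. Dividing through by 2520/289 gives the monic gcd a-3.
Cancel a-3 from numerator and denominator to get the reduced form.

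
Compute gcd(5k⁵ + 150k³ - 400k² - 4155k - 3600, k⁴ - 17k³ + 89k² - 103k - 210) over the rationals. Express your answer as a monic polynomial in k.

k² - 4k - 5

Apply the Euclidean algorithm:
  5k⁵ + 150k³ - 400k² - 4155k - 3600 = (5k + 85)(k⁴ - 17k³ + 89k² - 103k - 210) + (1150k³ - 7450k² + 5650k + 14250)
  k⁴ - 17k³ + 89k² - 103k - 210 = ((1/1150)k - 121/13225)(1150k³ - 7450k² + 5650k + 14250) + ((8424/529)k² - (33696/529)k - 42120/529)
  1150k³ - 7450k² + 5650k + 14250 = ((304175/4212)k - 251275/1404)((8424/529)k² - (33696/529)k - 42120/529) + (0)
Last nonzero remainder: (8424/529)k² - (33696/529)k - 42120/529. Dividing through by 8424/529 gives the monic gcd k² - 4k - 5.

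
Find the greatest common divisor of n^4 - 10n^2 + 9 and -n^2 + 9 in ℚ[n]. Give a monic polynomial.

n^2 - 9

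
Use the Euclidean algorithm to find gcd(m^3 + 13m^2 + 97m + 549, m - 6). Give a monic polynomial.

1

Euclidean algorithm in ℚ[m]:
  m^3 + 13m^2 + 97m + 549 = (m^2 + 19m + 211)(m - 6) + (1815)
  m - 6 = ((1/1815)m - 2/605)(1815) + (0)
The last nonzero remainder is the constant 1815, so the polynomials are coprime and gcd = 1.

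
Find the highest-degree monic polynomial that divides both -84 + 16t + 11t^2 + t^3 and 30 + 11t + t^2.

Apply the Euclidean algorithm:
  t^3 + 11t^2 + 16t - 84 = (t)(t^2 + 11t + 30) + (-14t - 84)
  t^2 + 11t + 30 = (-(1/14)t - 5/14)(-14t - 84) + (0)
Last nonzero remainder: -14t - 84. Dividing through by -14 gives the monic gcd t + 6.

6 + t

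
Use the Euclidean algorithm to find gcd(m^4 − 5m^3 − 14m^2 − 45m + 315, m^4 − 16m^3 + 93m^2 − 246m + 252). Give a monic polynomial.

m^2 − 10m + 21

By polynomial division,
  m^4 − 5m^3 − 14m^2 − 45m + 315 = (m^4 − 16m^3 + 93m^2 − 246m + 252) + (11m^3 − 107m^2 + 201m + 63)
  m^4 − 16m^3 + 93m^2 − 246m + 252 = ((1/11)m − 69/121)(11m^3 − 107m^2 + 201m + 63) + ((1659/121)m^2 − (16590/121)m + 34839/121)
  11m^3 − 107m^2 + 201m + 63 = ((1331/1659)m + 121/553)((1659/121)m^2 − (16590/121)m + 34839/121) + (0)
Last nonzero remainder: (1659/121)m^2 − (16590/121)m + 34839/121. Dividing through by 1659/121 gives the monic gcd m^2 − 10m + 21.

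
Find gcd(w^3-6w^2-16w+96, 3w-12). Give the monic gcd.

w-4

Repeated division with remainder:
  w^3-6w^2-16w+96 = ((1/3)w^2-(2/3)w-8)(3w-12) + (0)
Last nonzero remainder: 3w-12. Dividing through by 3 gives the monic gcd w-4.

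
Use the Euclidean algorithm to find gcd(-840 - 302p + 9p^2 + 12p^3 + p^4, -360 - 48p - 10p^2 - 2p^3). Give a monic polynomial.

Apply the Euclidean algorithm:
  p^4 + 12p^3 + 9p^2 - 302p - 840 = (-(1/2)p - 7/2)(-2p^3 - 10p^2 - 48p - 360) + (-50p^2 - 650p - 2100)
  -2p^3 - 10p^2 - 48p - 360 = ((1/25)p - 8/25)(-50p^2 - 650p - 2100) + (-172p - 1032)
  -50p^2 - 650p - 2100 = ((25/86)p + 175/86)(-172p - 1032) + (0)
Last nonzero remainder: -172p - 1032. Dividing through by -172 gives the monic gcd p + 6.

6 + p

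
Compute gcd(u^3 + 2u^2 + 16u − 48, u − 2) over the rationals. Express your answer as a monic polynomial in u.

Apply the Euclidean algorithm:
  u^3 + 2u^2 + 16u − 48 = (u^2 + 4u + 24)(u − 2) + (0)
The last nonzero remainder u − 2 is already monic.

u − 2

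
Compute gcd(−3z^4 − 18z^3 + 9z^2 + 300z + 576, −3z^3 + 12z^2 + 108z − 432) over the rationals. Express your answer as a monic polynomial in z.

z − 4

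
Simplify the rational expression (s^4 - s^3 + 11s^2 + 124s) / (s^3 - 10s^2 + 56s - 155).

By polynomial division,
  s^4 - s^3 + 11s^2 + 124s = (s + 9)(s^3 - 10s^2 + 56s - 155) + (45s^2 - 225s + 1395)
  s^3 - 10s^2 + 56s - 155 = ((1/45)s - 1/9)(45s^2 - 225s + 1395) + (0)
Last nonzero remainder: 45s^2 - 225s + 1395. Dividing through by 45 gives the monic gcd s^2 - 5s + 31.
Cancel s^2 - 5s + 31 from numerator and denominator to get the reduced form.

(s^2 + 4s)/(s - 5)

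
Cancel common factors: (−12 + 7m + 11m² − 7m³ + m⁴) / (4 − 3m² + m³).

By polynomial division,
  m⁴ − 7m³ + 11m² + 7m − 12 = (m − 4)(m³ − 3m² + 4) + (−m² + 3m + 4)
  m³ − 3m² + 4 = (−m)(−m² + 3m + 4) + (4m + 4)
  −m² + 3m + 4 = (−(1/4)m + 1)(4m + 4) + (0)
Last nonzero remainder: 4m + 4. Dividing through by 4 gives the monic gcd m + 1.
Cancel m + 1 from numerator and denominator to get the reduced form.

(−12 + 19m − 8m² + m³)/(4 − 4m + m²)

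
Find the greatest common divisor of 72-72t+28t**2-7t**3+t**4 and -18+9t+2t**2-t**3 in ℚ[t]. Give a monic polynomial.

6-5t+t**2

Euclidean algorithm in ℚ[t]:
  t**4-7t**3+28t**2-72t+72 = (-t+5)(-t**3+2t**2+9t-18) + (27t**2-135t+162)
  -t**3+2t**2+9t-18 = (-(1/27)t-1/9)(27t**2-135t+162) + (0)
Last nonzero remainder: 27t**2-135t+162. Dividing through by 27 gives the monic gcd t**2-5t+6.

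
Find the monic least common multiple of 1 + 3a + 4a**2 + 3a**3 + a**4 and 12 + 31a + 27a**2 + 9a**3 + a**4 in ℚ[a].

Apply the Euclidean algorithm:
  a**4 + 3a**3 + 4a**2 + 3a + 1 = (a**4 + 9a**3 + 27a**2 + 31a + 12) + (-6a**3 - 23a**2 - 28a - 11)
  a**4 + 9a**3 + 27a**2 + 31a + 12 = (-(1/6)a - 31/36)(-6a**3 - 23a**2 - 28a - 11) + ((91/36)a**2 + (91/18)a + 91/36)
  -6a**3 - 23a**2 - 28a - 11 = (-(216/91)a - 396/91)((91/36)a**2 + (91/18)a + 91/36) + (0)
Last nonzero remainder: (91/36)a**2 + (91/18)a + 91/36. Dividing through by 91/36 gives the monic gcd a**2 + 2a + 1.
Then lcm(f, g) = f·g / gcd(f, g); expanding and making the result monic gives the answer.

12 + 43a + 70a**2 + 67a**3 + 37a**4 + 10a**5 + a**6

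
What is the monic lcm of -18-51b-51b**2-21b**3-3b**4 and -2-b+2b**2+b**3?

Euclidean algorithm in ℚ[b]:
  -3b**4-21b**3-51b**2-51b-18 = (-3b-15)(b**3+2b**2-b-2) + (-24b**2-72b-48)
  b**3+2b**2-b-2 = (-(1/24)b+1/24)(-24b**2-72b-48) + (0)
Last nonzero remainder: -24b**2-72b-48. Dividing through by -24 gives the monic gcd b**2+3b+2.
Then lcm(f, g) = f·g / gcd(f, g); expanding and making the result monic gives the answer.

-6-11b+10b**3+6b**4+b**5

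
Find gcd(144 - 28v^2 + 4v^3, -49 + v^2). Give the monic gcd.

Repeated division with remainder:
  4v^3 - 28v^2 + 144 = (4v - 28)(v^2 - 49) + (196v - 1228)
  v^2 - 49 = ((1/196)v + 307/9604)(196v - 1228) + (-23400/2401)
  196v - 1228 = (-(117649/5850)v + 737107/5850)(-23400/2401) + (0)
The last nonzero remainder is the constant -23400/2401, so the polynomials are coprime and gcd = 1.

1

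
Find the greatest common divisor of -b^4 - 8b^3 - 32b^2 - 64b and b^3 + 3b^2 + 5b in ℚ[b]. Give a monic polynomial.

b

Repeated division with remainder:
  -b^4 - 8b^3 - 32b^2 - 64b = (-b - 5)(b^3 + 3b^2 + 5b) + (-12b^2 - 39b)
  b^3 + 3b^2 + 5b = (-(1/12)b + 1/48)(-12b^2 - 39b) + ((93/16)b)
  -12b^2 - 39b = (-(64/31)b - 208/31)((93/16)b) + (0)
Last nonzero remainder: (93/16)b. Dividing through by 93/16 gives the monic gcd b.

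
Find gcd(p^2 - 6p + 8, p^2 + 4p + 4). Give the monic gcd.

1

By polynomial division,
  p^2 - 6p + 8 = (p^2 + 4p + 4) + (-10p + 4)
  p^2 + 4p + 4 = (-(1/10)p - 11/25)(-10p + 4) + (144/25)
  -10p + 4 = (-(125/72)p + 25/36)(144/25) + (0)
The last nonzero remainder is the constant 144/25, so the polynomials are coprime and gcd = 1.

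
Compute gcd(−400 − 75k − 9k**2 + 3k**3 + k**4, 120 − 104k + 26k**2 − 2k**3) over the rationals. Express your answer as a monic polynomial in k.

By polynomial division,
  k**4 + 3k**3 − 9k**2 − 75k − 400 = (−(1/2)k − 8)(−2k**3 + 26k**2 − 104k + 120) + (147k**2 − 847k + 560)
  −2k**3 + 26k**2 − 104k + 120 = (−(2/147)k + 304/3087)(147k**2 − 847k + 560) + (−(5720/441)k + 28600/441)
  147k**2 − 847k + 560 = (−(64827/5720)k + 6174/715)(−(5720/441)k + 28600/441) + (0)
Last nonzero remainder: −(5720/441)k + 28600/441. Dividing through by −5720/441 gives the monic gcd k − 5.

−5 + k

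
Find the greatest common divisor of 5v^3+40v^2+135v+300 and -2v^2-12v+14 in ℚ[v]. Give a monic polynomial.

1

Repeated division with remainder:
  5v^3+40v^2+135v+300 = (-(5/2)v-5)(-2v^2-12v+14) + (110v+370)
  -2v^2-12v+14 = (-(1/55)v-29/605)(110v+370) + (3840/121)
  110v+370 = ((1331/384)v+4477/384)(3840/121) + (0)
The last nonzero remainder is the constant 3840/121, so the polynomials are coprime and gcd = 1.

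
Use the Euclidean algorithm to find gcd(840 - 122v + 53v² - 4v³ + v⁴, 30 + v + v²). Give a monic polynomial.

By polynomial division,
  v⁴ - 4v³ + 53v² - 122v + 840 = (v² - 5v + 28)(v² + v + 30) + (0)
The last nonzero remainder v² + v + 30 is already monic.

30 + v + v²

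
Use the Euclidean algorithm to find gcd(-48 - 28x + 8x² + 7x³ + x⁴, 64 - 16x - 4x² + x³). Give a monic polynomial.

Euclidean algorithm in ℚ[x]:
  x⁴ + 7x³ + 8x² - 28x - 48 = (x + 11)(x³ - 4x² - 16x + 64) + (68x² + 84x - 752)
  x³ - 4x² - 16x + 64 = ((1/68)x - 89/1156)(68x² + 84x - 752) + ((441/289)x + 1764/289)
  68x² + 84x - 752 = ((19652/441)x - 54332/441)((441/289)x + 1764/289) + (0)
Last nonzero remainder: (441/289)x + 1764/289. Dividing through by 441/289 gives the monic gcd x + 4.

4 + x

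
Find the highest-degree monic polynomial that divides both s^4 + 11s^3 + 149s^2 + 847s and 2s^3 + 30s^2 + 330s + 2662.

s^2 + 4s + 121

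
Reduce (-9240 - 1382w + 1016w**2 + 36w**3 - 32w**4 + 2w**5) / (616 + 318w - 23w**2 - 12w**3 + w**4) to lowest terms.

(-30 - 4w + 2w**2)/(2 + w)

By polynomial division,
  2w**5 - 32w**4 + 36w**3 + 1016w**2 - 1382w - 9240 = (2w - 8)(w**4 - 12w**3 - 23w**2 + 318w + 616) + (-14w**3 + 196w**2 - 70w - 4312)
  w**4 - 12w**3 - 23w**2 + 318w + 616 = (-(1/14)w - 1/7)(-14w**3 + 196w**2 - 70w - 4312) + (0)
Last nonzero remainder: -14w**3 + 196w**2 - 70w - 4312. Dividing through by -14 gives the monic gcd w**3 - 14w**2 + 5w + 308.
Cancel w**3 - 14w**2 + 5w + 308 from numerator and denominator to get the reduced form.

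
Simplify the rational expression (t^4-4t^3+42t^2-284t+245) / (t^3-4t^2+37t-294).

(t^2-6t+5)/(t-6)

Apply the Euclidean algorithm:
  t^4-4t^3+42t^2-284t+245 = (t)(t^3-4t^2+37t-294) + (5t^2+10t+245)
  t^3-4t^2+37t-294 = ((1/5)t-6/5)(5t^2+10t+245) + (0)
Last nonzero remainder: 5t^2+10t+245. Dividing through by 5 gives the monic gcd t^2+2t+49.
Cancel t^2+2t+49 from numerator and denominator to get the reduced form.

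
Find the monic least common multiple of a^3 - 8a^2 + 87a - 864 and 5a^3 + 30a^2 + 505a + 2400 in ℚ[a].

Euclidean algorithm in ℚ[a]:
  a^3 - 8a^2 + 87a - 864 = (1/5)(5a^3 + 30a^2 + 505a + 2400) + (-14a^2 - 14a - 1344)
  5a^3 + 30a^2 + 505a + 2400 = (-(5/14)a - 25/14)(-14a^2 - 14a - 1344) + (0)
Last nonzero remainder: -14a^2 - 14a - 1344. Dividing through by -14 gives the monic gcd a^2 + a + 96.
Then lcm(f, g) = f·g / gcd(f, g); expanding and making the result monic gives the answer.

a^4 - 3a^3 + 47a^2 - 429a - 4320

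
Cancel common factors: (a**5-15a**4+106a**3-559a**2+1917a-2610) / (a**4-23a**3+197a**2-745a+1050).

(a**3-4a**2+32a-87)/(a**2-12a+35)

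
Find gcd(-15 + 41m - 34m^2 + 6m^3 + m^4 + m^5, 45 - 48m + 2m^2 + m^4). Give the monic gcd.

Apply the Euclidean algorithm:
  m^5 + m^4 + 6m^3 - 34m^2 + 41m - 15 = (m + 1)(m^4 + 2m^2 - 48m + 45) + (4m^3 + 12m^2 + 44m - 60)
  m^4 + 2m^2 - 48m + 45 = ((1/4)m - 3/4)(4m^3 + 12m^2 + 44m - 60) + (0)
Last nonzero remainder: 4m^3 + 12m^2 + 44m - 60. Dividing through by 4 gives the monic gcd m^3 + 3m^2 + 11m - 15.

-15 + 11m + 3m^2 + m^3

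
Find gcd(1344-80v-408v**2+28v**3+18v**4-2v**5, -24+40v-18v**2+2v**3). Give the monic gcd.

12-8v+v**2

Euclidean algorithm in ℚ[v]:
  -2v**5+18v**4+28v**3-408v**2-80v+1344 = (-v**2+34)(2v**3-18v**2+40v-24) + (180v**2-1440v+2160)
  2v**3-18v**2+40v-24 = ((1/90)v-1/90)(180v**2-1440v+2160) + (0)
Last nonzero remainder: 180v**2-1440v+2160. Dividing through by 180 gives the monic gcd v**2-8v+12.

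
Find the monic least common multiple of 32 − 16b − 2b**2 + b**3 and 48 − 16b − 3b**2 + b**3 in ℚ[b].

−96 + 80b − 10b**2 − 5b**3 + b**4

By polynomial division,
  b**3 − 2b**2 − 16b + 32 = (b**3 − 3b**2 − 16b + 48) + (b**2 − 16)
  b**3 − 3b**2 − 16b + 48 = (b − 3)(b**2 − 16) + (0)
The last nonzero remainder b**2 − 16 is already monic.
Then lcm(f, g) = f·g / gcd(f, g); expanding and making the result monic gives the answer.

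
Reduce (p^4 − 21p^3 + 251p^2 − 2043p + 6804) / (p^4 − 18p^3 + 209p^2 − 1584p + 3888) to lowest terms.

(p − 7)/(p − 4)

Euclidean algorithm in ℚ[p]:
  p^4 − 21p^3 + 251p^2 − 2043p + 6804 = (p^4 − 18p^3 + 209p^2 − 1584p + 3888) + (−3p^3 + 42p^2 − 459p + 2916)
  p^4 − 18p^3 + 209p^2 − 1584p + 3888 = (−(1/3)p + 4/3)(−3p^3 + 42p^2 − 459p + 2916) + (0)
Last nonzero remainder: −3p^3 + 42p^2 − 459p + 2916. Dividing through by −3 gives the monic gcd p^3 − 14p^2 + 153p − 972.
Cancel p^3 − 14p^2 + 153p − 972 from numerator and denominator to get the reduced form.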